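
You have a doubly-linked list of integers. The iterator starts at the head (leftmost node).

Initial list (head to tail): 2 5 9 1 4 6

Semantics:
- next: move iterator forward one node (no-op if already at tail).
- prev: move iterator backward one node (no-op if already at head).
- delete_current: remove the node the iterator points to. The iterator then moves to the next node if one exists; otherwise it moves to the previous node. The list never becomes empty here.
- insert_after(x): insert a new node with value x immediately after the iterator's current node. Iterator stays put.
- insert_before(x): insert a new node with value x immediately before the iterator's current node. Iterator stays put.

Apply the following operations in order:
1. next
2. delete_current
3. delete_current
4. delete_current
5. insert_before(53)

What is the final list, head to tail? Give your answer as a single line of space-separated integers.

Answer: 2 53 4 6

Derivation:
After 1 (next): list=[2, 5, 9, 1, 4, 6] cursor@5
After 2 (delete_current): list=[2, 9, 1, 4, 6] cursor@9
After 3 (delete_current): list=[2, 1, 4, 6] cursor@1
After 4 (delete_current): list=[2, 4, 6] cursor@4
After 5 (insert_before(53)): list=[2, 53, 4, 6] cursor@4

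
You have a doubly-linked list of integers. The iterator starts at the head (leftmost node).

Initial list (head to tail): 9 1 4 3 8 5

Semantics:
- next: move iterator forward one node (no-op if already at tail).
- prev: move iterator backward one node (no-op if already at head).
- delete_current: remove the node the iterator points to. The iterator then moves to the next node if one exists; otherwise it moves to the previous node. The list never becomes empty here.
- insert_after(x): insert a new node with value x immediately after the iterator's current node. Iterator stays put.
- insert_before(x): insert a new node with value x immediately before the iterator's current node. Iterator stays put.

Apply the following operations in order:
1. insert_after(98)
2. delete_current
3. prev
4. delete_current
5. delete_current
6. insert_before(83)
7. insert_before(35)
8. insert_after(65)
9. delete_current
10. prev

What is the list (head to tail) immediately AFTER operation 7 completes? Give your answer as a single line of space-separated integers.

After 1 (insert_after(98)): list=[9, 98, 1, 4, 3, 8, 5] cursor@9
After 2 (delete_current): list=[98, 1, 4, 3, 8, 5] cursor@98
After 3 (prev): list=[98, 1, 4, 3, 8, 5] cursor@98
After 4 (delete_current): list=[1, 4, 3, 8, 5] cursor@1
After 5 (delete_current): list=[4, 3, 8, 5] cursor@4
After 6 (insert_before(83)): list=[83, 4, 3, 8, 5] cursor@4
After 7 (insert_before(35)): list=[83, 35, 4, 3, 8, 5] cursor@4

Answer: 83 35 4 3 8 5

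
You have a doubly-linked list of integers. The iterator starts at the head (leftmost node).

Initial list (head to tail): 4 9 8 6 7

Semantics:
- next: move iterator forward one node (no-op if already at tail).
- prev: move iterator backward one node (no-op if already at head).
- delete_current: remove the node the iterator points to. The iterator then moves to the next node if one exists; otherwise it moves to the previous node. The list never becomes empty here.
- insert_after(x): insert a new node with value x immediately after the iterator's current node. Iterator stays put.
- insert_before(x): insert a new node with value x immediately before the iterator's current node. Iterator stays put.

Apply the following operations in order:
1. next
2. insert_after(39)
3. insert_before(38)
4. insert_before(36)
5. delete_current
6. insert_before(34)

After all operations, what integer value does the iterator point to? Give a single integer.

After 1 (next): list=[4, 9, 8, 6, 7] cursor@9
After 2 (insert_after(39)): list=[4, 9, 39, 8, 6, 7] cursor@9
After 3 (insert_before(38)): list=[4, 38, 9, 39, 8, 6, 7] cursor@9
After 4 (insert_before(36)): list=[4, 38, 36, 9, 39, 8, 6, 7] cursor@9
After 5 (delete_current): list=[4, 38, 36, 39, 8, 6, 7] cursor@39
After 6 (insert_before(34)): list=[4, 38, 36, 34, 39, 8, 6, 7] cursor@39

Answer: 39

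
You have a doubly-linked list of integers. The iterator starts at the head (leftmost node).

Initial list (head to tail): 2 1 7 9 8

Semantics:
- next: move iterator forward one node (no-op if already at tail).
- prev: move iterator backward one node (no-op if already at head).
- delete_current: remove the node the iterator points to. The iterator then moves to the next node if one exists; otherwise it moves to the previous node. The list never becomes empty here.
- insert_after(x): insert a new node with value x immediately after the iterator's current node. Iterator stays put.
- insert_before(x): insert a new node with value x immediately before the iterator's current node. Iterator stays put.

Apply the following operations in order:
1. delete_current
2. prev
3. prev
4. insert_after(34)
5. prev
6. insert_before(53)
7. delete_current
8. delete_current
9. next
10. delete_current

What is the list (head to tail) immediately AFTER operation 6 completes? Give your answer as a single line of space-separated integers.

After 1 (delete_current): list=[1, 7, 9, 8] cursor@1
After 2 (prev): list=[1, 7, 9, 8] cursor@1
After 3 (prev): list=[1, 7, 9, 8] cursor@1
After 4 (insert_after(34)): list=[1, 34, 7, 9, 8] cursor@1
After 5 (prev): list=[1, 34, 7, 9, 8] cursor@1
After 6 (insert_before(53)): list=[53, 1, 34, 7, 9, 8] cursor@1

Answer: 53 1 34 7 9 8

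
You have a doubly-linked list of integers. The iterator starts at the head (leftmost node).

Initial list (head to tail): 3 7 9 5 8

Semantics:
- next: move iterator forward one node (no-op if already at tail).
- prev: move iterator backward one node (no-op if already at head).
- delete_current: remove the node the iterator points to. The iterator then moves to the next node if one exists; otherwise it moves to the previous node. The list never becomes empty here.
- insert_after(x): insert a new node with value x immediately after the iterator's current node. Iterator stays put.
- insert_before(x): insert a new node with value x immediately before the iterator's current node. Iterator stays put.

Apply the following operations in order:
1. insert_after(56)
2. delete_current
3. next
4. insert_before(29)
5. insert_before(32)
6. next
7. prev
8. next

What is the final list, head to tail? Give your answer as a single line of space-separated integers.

After 1 (insert_after(56)): list=[3, 56, 7, 9, 5, 8] cursor@3
After 2 (delete_current): list=[56, 7, 9, 5, 8] cursor@56
After 3 (next): list=[56, 7, 9, 5, 8] cursor@7
After 4 (insert_before(29)): list=[56, 29, 7, 9, 5, 8] cursor@7
After 5 (insert_before(32)): list=[56, 29, 32, 7, 9, 5, 8] cursor@7
After 6 (next): list=[56, 29, 32, 7, 9, 5, 8] cursor@9
After 7 (prev): list=[56, 29, 32, 7, 9, 5, 8] cursor@7
After 8 (next): list=[56, 29, 32, 7, 9, 5, 8] cursor@9

Answer: 56 29 32 7 9 5 8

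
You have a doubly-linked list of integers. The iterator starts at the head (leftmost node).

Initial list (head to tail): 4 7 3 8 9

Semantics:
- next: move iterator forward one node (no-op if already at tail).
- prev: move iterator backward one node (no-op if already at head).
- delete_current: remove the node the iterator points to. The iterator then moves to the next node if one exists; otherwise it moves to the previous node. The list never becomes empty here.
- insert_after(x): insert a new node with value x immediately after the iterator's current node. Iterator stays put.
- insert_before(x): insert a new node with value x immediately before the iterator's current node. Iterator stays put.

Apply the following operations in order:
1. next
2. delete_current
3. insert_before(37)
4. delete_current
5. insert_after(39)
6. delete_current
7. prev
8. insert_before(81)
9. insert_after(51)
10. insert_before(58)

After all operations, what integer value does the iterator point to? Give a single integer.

Answer: 37

Derivation:
After 1 (next): list=[4, 7, 3, 8, 9] cursor@7
After 2 (delete_current): list=[4, 3, 8, 9] cursor@3
After 3 (insert_before(37)): list=[4, 37, 3, 8, 9] cursor@3
After 4 (delete_current): list=[4, 37, 8, 9] cursor@8
After 5 (insert_after(39)): list=[4, 37, 8, 39, 9] cursor@8
After 6 (delete_current): list=[4, 37, 39, 9] cursor@39
After 7 (prev): list=[4, 37, 39, 9] cursor@37
After 8 (insert_before(81)): list=[4, 81, 37, 39, 9] cursor@37
After 9 (insert_after(51)): list=[4, 81, 37, 51, 39, 9] cursor@37
After 10 (insert_before(58)): list=[4, 81, 58, 37, 51, 39, 9] cursor@37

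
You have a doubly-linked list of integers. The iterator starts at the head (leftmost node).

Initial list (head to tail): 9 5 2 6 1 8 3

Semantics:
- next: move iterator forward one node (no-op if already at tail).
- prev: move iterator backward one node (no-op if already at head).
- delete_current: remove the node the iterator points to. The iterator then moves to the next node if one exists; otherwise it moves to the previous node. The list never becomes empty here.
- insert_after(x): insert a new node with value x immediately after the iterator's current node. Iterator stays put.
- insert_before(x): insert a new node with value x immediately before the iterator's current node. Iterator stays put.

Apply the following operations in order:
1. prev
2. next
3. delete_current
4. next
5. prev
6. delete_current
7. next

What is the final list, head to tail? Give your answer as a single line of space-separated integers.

After 1 (prev): list=[9, 5, 2, 6, 1, 8, 3] cursor@9
After 2 (next): list=[9, 5, 2, 6, 1, 8, 3] cursor@5
After 3 (delete_current): list=[9, 2, 6, 1, 8, 3] cursor@2
After 4 (next): list=[9, 2, 6, 1, 8, 3] cursor@6
After 5 (prev): list=[9, 2, 6, 1, 8, 3] cursor@2
After 6 (delete_current): list=[9, 6, 1, 8, 3] cursor@6
After 7 (next): list=[9, 6, 1, 8, 3] cursor@1

Answer: 9 6 1 8 3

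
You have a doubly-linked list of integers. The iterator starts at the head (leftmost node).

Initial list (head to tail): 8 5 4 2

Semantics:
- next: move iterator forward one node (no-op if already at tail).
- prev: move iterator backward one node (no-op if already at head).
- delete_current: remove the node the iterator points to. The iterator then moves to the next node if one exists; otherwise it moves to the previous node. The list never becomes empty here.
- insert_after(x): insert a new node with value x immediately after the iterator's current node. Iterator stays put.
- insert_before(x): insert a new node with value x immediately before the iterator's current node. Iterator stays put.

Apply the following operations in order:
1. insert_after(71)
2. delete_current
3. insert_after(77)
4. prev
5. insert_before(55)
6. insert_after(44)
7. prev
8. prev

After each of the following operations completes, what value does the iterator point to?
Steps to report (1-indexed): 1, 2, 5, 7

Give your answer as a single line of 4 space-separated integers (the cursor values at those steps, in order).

After 1 (insert_after(71)): list=[8, 71, 5, 4, 2] cursor@8
After 2 (delete_current): list=[71, 5, 4, 2] cursor@71
After 3 (insert_after(77)): list=[71, 77, 5, 4, 2] cursor@71
After 4 (prev): list=[71, 77, 5, 4, 2] cursor@71
After 5 (insert_before(55)): list=[55, 71, 77, 5, 4, 2] cursor@71
After 6 (insert_after(44)): list=[55, 71, 44, 77, 5, 4, 2] cursor@71
After 7 (prev): list=[55, 71, 44, 77, 5, 4, 2] cursor@55
After 8 (prev): list=[55, 71, 44, 77, 5, 4, 2] cursor@55

Answer: 8 71 71 55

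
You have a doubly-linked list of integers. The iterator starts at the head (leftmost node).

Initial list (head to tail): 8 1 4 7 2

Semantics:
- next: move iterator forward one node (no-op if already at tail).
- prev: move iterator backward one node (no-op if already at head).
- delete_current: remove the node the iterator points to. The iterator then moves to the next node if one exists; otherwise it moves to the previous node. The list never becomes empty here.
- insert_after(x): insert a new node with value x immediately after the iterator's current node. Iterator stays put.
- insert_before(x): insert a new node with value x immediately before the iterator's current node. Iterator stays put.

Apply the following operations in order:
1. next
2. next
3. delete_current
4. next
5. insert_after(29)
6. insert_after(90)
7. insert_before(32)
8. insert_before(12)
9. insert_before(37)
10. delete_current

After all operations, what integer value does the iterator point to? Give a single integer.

Answer: 90

Derivation:
After 1 (next): list=[8, 1, 4, 7, 2] cursor@1
After 2 (next): list=[8, 1, 4, 7, 2] cursor@4
After 3 (delete_current): list=[8, 1, 7, 2] cursor@7
After 4 (next): list=[8, 1, 7, 2] cursor@2
After 5 (insert_after(29)): list=[8, 1, 7, 2, 29] cursor@2
After 6 (insert_after(90)): list=[8, 1, 7, 2, 90, 29] cursor@2
After 7 (insert_before(32)): list=[8, 1, 7, 32, 2, 90, 29] cursor@2
After 8 (insert_before(12)): list=[8, 1, 7, 32, 12, 2, 90, 29] cursor@2
After 9 (insert_before(37)): list=[8, 1, 7, 32, 12, 37, 2, 90, 29] cursor@2
After 10 (delete_current): list=[8, 1, 7, 32, 12, 37, 90, 29] cursor@90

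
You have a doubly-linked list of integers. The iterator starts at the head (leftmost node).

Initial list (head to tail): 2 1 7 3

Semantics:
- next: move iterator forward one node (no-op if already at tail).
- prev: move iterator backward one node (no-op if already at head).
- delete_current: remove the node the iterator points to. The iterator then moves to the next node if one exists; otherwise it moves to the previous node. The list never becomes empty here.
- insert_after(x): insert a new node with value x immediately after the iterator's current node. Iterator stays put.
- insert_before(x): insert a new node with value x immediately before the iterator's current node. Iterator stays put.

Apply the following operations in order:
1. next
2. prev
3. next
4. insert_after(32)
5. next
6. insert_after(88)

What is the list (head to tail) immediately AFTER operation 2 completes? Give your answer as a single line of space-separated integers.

After 1 (next): list=[2, 1, 7, 3] cursor@1
After 2 (prev): list=[2, 1, 7, 3] cursor@2

Answer: 2 1 7 3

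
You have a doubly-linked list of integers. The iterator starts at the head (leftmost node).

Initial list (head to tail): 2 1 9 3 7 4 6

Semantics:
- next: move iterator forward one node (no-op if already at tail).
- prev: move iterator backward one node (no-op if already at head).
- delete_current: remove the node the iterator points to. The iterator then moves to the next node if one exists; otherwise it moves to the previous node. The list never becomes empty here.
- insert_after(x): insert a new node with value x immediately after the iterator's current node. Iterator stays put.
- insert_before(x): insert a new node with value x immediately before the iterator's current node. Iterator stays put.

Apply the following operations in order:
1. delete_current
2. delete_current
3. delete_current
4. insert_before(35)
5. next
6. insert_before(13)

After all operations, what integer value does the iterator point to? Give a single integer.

Answer: 7

Derivation:
After 1 (delete_current): list=[1, 9, 3, 7, 4, 6] cursor@1
After 2 (delete_current): list=[9, 3, 7, 4, 6] cursor@9
After 3 (delete_current): list=[3, 7, 4, 6] cursor@3
After 4 (insert_before(35)): list=[35, 3, 7, 4, 6] cursor@3
After 5 (next): list=[35, 3, 7, 4, 6] cursor@7
After 6 (insert_before(13)): list=[35, 3, 13, 7, 4, 6] cursor@7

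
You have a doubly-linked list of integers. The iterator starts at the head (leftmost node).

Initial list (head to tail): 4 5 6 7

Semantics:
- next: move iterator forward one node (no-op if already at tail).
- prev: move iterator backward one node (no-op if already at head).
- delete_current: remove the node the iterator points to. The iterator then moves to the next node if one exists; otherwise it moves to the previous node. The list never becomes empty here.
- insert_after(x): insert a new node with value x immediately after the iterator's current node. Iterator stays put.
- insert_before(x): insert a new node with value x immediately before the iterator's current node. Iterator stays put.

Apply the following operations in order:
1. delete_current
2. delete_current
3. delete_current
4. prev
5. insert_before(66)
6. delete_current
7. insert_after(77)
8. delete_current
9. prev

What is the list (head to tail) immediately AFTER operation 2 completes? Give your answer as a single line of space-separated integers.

Answer: 6 7

Derivation:
After 1 (delete_current): list=[5, 6, 7] cursor@5
After 2 (delete_current): list=[6, 7] cursor@6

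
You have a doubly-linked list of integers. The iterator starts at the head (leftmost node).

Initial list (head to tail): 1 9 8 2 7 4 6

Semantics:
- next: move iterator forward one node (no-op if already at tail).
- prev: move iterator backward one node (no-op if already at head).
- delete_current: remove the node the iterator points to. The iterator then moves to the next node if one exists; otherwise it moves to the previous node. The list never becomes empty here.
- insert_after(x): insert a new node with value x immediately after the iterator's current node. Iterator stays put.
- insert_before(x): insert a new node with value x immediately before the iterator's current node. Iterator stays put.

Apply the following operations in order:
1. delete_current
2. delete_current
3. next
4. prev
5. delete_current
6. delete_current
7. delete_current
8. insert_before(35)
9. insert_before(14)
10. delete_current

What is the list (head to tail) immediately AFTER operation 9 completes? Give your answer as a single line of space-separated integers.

Answer: 35 14 4 6

Derivation:
After 1 (delete_current): list=[9, 8, 2, 7, 4, 6] cursor@9
After 2 (delete_current): list=[8, 2, 7, 4, 6] cursor@8
After 3 (next): list=[8, 2, 7, 4, 6] cursor@2
After 4 (prev): list=[8, 2, 7, 4, 6] cursor@8
After 5 (delete_current): list=[2, 7, 4, 6] cursor@2
After 6 (delete_current): list=[7, 4, 6] cursor@7
After 7 (delete_current): list=[4, 6] cursor@4
After 8 (insert_before(35)): list=[35, 4, 6] cursor@4
After 9 (insert_before(14)): list=[35, 14, 4, 6] cursor@4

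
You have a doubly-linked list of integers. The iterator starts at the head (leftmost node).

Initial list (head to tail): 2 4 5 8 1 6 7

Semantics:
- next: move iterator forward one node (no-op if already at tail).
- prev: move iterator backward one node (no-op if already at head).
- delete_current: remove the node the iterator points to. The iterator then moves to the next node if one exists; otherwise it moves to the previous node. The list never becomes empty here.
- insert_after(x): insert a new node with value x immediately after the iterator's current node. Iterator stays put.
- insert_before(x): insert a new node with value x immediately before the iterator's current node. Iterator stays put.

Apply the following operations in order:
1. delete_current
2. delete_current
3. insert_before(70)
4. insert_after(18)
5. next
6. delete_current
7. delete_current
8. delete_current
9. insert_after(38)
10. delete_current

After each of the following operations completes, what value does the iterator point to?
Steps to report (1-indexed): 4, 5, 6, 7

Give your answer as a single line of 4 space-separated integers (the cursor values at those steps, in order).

Answer: 5 18 8 1

Derivation:
After 1 (delete_current): list=[4, 5, 8, 1, 6, 7] cursor@4
After 2 (delete_current): list=[5, 8, 1, 6, 7] cursor@5
After 3 (insert_before(70)): list=[70, 5, 8, 1, 6, 7] cursor@5
After 4 (insert_after(18)): list=[70, 5, 18, 8, 1, 6, 7] cursor@5
After 5 (next): list=[70, 5, 18, 8, 1, 6, 7] cursor@18
After 6 (delete_current): list=[70, 5, 8, 1, 6, 7] cursor@8
After 7 (delete_current): list=[70, 5, 1, 6, 7] cursor@1
After 8 (delete_current): list=[70, 5, 6, 7] cursor@6
After 9 (insert_after(38)): list=[70, 5, 6, 38, 7] cursor@6
After 10 (delete_current): list=[70, 5, 38, 7] cursor@38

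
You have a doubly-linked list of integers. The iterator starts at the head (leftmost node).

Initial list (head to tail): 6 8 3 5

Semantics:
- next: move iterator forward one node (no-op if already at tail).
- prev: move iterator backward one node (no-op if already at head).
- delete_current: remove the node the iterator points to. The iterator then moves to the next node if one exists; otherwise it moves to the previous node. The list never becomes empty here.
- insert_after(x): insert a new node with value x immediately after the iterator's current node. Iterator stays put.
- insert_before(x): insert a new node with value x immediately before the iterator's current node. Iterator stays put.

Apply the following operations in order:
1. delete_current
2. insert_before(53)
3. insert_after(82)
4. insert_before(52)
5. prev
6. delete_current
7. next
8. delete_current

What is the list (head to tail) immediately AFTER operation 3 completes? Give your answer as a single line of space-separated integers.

After 1 (delete_current): list=[8, 3, 5] cursor@8
After 2 (insert_before(53)): list=[53, 8, 3, 5] cursor@8
After 3 (insert_after(82)): list=[53, 8, 82, 3, 5] cursor@8

Answer: 53 8 82 3 5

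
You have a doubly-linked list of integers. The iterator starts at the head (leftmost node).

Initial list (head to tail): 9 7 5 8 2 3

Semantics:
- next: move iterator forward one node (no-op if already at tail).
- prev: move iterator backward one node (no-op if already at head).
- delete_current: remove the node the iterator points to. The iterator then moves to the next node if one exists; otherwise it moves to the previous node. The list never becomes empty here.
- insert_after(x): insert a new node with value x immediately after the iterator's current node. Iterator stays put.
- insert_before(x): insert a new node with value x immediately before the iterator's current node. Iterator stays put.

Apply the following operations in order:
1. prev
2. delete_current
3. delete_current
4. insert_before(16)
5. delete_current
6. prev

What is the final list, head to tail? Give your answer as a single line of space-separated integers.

After 1 (prev): list=[9, 7, 5, 8, 2, 3] cursor@9
After 2 (delete_current): list=[7, 5, 8, 2, 3] cursor@7
After 3 (delete_current): list=[5, 8, 2, 3] cursor@5
After 4 (insert_before(16)): list=[16, 5, 8, 2, 3] cursor@5
After 5 (delete_current): list=[16, 8, 2, 3] cursor@8
After 6 (prev): list=[16, 8, 2, 3] cursor@16

Answer: 16 8 2 3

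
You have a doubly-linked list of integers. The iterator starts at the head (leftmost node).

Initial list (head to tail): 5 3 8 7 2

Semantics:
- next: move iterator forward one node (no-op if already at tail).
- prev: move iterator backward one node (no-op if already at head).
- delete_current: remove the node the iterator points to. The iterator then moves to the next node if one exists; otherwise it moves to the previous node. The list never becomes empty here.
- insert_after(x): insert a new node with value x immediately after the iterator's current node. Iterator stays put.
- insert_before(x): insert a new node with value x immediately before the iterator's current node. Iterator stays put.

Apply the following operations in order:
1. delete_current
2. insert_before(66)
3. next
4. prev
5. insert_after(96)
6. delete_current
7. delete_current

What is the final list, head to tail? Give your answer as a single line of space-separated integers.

Answer: 66 8 7 2

Derivation:
After 1 (delete_current): list=[3, 8, 7, 2] cursor@3
After 2 (insert_before(66)): list=[66, 3, 8, 7, 2] cursor@3
After 3 (next): list=[66, 3, 8, 7, 2] cursor@8
After 4 (prev): list=[66, 3, 8, 7, 2] cursor@3
After 5 (insert_after(96)): list=[66, 3, 96, 8, 7, 2] cursor@3
After 6 (delete_current): list=[66, 96, 8, 7, 2] cursor@96
After 7 (delete_current): list=[66, 8, 7, 2] cursor@8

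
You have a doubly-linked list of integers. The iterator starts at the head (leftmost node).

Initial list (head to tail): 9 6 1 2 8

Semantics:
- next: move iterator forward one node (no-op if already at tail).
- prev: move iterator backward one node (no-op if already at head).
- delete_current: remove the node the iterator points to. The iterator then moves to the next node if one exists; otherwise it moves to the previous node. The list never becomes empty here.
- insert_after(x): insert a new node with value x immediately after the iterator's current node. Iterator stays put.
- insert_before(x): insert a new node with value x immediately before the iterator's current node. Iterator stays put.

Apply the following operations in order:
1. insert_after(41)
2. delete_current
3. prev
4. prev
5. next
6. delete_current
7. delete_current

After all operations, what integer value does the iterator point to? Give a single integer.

Answer: 2

Derivation:
After 1 (insert_after(41)): list=[9, 41, 6, 1, 2, 8] cursor@9
After 2 (delete_current): list=[41, 6, 1, 2, 8] cursor@41
After 3 (prev): list=[41, 6, 1, 2, 8] cursor@41
After 4 (prev): list=[41, 6, 1, 2, 8] cursor@41
After 5 (next): list=[41, 6, 1, 2, 8] cursor@6
After 6 (delete_current): list=[41, 1, 2, 8] cursor@1
After 7 (delete_current): list=[41, 2, 8] cursor@2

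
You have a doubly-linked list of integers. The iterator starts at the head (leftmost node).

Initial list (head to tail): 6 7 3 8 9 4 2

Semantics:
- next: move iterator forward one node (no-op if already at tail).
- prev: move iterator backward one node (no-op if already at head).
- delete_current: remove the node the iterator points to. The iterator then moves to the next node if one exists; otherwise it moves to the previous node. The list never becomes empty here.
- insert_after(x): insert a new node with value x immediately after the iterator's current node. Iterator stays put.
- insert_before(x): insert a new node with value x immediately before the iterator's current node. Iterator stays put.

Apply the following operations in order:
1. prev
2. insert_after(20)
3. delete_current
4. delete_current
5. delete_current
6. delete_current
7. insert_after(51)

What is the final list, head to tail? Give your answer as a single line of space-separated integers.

After 1 (prev): list=[6, 7, 3, 8, 9, 4, 2] cursor@6
After 2 (insert_after(20)): list=[6, 20, 7, 3, 8, 9, 4, 2] cursor@6
After 3 (delete_current): list=[20, 7, 3, 8, 9, 4, 2] cursor@20
After 4 (delete_current): list=[7, 3, 8, 9, 4, 2] cursor@7
After 5 (delete_current): list=[3, 8, 9, 4, 2] cursor@3
After 6 (delete_current): list=[8, 9, 4, 2] cursor@8
After 7 (insert_after(51)): list=[8, 51, 9, 4, 2] cursor@8

Answer: 8 51 9 4 2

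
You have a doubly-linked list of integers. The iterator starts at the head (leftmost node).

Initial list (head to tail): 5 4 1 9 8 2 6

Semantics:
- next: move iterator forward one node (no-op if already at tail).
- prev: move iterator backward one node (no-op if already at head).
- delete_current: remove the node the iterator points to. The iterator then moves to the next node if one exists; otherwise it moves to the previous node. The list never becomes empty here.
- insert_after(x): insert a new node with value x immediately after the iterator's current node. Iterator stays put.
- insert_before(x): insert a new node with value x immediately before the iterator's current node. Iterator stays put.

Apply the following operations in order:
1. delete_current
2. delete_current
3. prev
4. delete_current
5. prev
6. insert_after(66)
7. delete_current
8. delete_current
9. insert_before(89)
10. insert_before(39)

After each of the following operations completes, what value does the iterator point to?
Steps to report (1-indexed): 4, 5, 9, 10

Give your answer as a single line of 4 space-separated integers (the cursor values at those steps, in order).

After 1 (delete_current): list=[4, 1, 9, 8, 2, 6] cursor@4
After 2 (delete_current): list=[1, 9, 8, 2, 6] cursor@1
After 3 (prev): list=[1, 9, 8, 2, 6] cursor@1
After 4 (delete_current): list=[9, 8, 2, 6] cursor@9
After 5 (prev): list=[9, 8, 2, 6] cursor@9
After 6 (insert_after(66)): list=[9, 66, 8, 2, 6] cursor@9
After 7 (delete_current): list=[66, 8, 2, 6] cursor@66
After 8 (delete_current): list=[8, 2, 6] cursor@8
After 9 (insert_before(89)): list=[89, 8, 2, 6] cursor@8
After 10 (insert_before(39)): list=[89, 39, 8, 2, 6] cursor@8

Answer: 9 9 8 8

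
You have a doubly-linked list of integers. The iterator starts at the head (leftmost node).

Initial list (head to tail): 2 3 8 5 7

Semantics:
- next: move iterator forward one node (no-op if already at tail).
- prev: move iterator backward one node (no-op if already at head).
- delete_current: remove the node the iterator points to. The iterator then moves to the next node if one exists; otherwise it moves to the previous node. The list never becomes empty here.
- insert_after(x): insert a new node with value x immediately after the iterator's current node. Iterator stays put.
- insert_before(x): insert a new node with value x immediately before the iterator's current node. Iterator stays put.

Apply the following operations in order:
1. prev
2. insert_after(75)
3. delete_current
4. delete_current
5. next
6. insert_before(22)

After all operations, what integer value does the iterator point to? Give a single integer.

Answer: 8

Derivation:
After 1 (prev): list=[2, 3, 8, 5, 7] cursor@2
After 2 (insert_after(75)): list=[2, 75, 3, 8, 5, 7] cursor@2
After 3 (delete_current): list=[75, 3, 8, 5, 7] cursor@75
After 4 (delete_current): list=[3, 8, 5, 7] cursor@3
After 5 (next): list=[3, 8, 5, 7] cursor@8
After 6 (insert_before(22)): list=[3, 22, 8, 5, 7] cursor@8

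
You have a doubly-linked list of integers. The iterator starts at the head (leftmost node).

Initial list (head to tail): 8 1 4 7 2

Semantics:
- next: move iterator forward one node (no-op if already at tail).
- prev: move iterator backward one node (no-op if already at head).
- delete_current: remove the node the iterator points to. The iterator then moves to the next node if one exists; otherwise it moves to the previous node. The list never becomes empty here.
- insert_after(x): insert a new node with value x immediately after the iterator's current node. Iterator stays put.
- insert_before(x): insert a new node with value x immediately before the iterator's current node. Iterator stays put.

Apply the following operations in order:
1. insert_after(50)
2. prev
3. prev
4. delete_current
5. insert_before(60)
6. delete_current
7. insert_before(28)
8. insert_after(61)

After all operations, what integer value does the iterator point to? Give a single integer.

Answer: 1

Derivation:
After 1 (insert_after(50)): list=[8, 50, 1, 4, 7, 2] cursor@8
After 2 (prev): list=[8, 50, 1, 4, 7, 2] cursor@8
After 3 (prev): list=[8, 50, 1, 4, 7, 2] cursor@8
After 4 (delete_current): list=[50, 1, 4, 7, 2] cursor@50
After 5 (insert_before(60)): list=[60, 50, 1, 4, 7, 2] cursor@50
After 6 (delete_current): list=[60, 1, 4, 7, 2] cursor@1
After 7 (insert_before(28)): list=[60, 28, 1, 4, 7, 2] cursor@1
After 8 (insert_after(61)): list=[60, 28, 1, 61, 4, 7, 2] cursor@1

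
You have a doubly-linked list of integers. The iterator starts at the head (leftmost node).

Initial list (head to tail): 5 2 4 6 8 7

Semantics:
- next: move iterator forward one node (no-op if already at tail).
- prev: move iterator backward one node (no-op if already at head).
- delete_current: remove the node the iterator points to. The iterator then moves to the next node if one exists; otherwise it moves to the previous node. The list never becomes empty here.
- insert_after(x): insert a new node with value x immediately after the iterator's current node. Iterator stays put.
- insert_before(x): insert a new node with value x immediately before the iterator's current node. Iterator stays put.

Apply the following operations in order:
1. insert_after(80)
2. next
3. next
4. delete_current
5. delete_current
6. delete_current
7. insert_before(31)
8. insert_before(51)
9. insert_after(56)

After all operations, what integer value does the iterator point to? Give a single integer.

Answer: 8

Derivation:
After 1 (insert_after(80)): list=[5, 80, 2, 4, 6, 8, 7] cursor@5
After 2 (next): list=[5, 80, 2, 4, 6, 8, 7] cursor@80
After 3 (next): list=[5, 80, 2, 4, 6, 8, 7] cursor@2
After 4 (delete_current): list=[5, 80, 4, 6, 8, 7] cursor@4
After 5 (delete_current): list=[5, 80, 6, 8, 7] cursor@6
After 6 (delete_current): list=[5, 80, 8, 7] cursor@8
After 7 (insert_before(31)): list=[5, 80, 31, 8, 7] cursor@8
After 8 (insert_before(51)): list=[5, 80, 31, 51, 8, 7] cursor@8
After 9 (insert_after(56)): list=[5, 80, 31, 51, 8, 56, 7] cursor@8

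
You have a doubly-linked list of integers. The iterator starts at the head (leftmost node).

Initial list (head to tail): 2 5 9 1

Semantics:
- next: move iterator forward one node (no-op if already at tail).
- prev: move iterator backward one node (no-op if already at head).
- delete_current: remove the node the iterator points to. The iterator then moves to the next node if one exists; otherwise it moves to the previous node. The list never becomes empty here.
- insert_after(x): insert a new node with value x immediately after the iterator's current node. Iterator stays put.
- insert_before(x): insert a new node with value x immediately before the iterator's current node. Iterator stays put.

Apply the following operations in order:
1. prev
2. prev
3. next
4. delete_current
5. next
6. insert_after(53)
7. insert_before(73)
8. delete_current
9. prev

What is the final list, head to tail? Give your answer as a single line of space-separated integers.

After 1 (prev): list=[2, 5, 9, 1] cursor@2
After 2 (prev): list=[2, 5, 9, 1] cursor@2
After 3 (next): list=[2, 5, 9, 1] cursor@5
After 4 (delete_current): list=[2, 9, 1] cursor@9
After 5 (next): list=[2, 9, 1] cursor@1
After 6 (insert_after(53)): list=[2, 9, 1, 53] cursor@1
After 7 (insert_before(73)): list=[2, 9, 73, 1, 53] cursor@1
After 8 (delete_current): list=[2, 9, 73, 53] cursor@53
After 9 (prev): list=[2, 9, 73, 53] cursor@73

Answer: 2 9 73 53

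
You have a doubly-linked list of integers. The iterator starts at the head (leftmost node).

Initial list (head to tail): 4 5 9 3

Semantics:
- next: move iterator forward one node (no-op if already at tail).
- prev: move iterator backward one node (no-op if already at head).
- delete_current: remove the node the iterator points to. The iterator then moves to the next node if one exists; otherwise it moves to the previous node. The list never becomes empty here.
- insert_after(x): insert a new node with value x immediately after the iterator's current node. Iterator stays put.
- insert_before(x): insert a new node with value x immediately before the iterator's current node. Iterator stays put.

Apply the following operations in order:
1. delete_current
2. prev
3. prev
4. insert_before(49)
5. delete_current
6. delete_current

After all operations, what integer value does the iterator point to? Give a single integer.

Answer: 3

Derivation:
After 1 (delete_current): list=[5, 9, 3] cursor@5
After 2 (prev): list=[5, 9, 3] cursor@5
After 3 (prev): list=[5, 9, 3] cursor@5
After 4 (insert_before(49)): list=[49, 5, 9, 3] cursor@5
After 5 (delete_current): list=[49, 9, 3] cursor@9
After 6 (delete_current): list=[49, 3] cursor@3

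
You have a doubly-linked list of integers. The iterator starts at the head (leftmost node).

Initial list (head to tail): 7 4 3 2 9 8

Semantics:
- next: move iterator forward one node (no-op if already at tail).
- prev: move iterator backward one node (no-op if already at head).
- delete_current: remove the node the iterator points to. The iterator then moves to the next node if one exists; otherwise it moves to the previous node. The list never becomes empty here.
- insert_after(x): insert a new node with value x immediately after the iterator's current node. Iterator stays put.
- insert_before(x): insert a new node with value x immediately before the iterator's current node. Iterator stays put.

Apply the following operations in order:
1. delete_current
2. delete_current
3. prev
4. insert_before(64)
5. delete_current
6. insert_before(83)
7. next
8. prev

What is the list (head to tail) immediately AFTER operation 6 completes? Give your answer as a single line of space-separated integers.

After 1 (delete_current): list=[4, 3, 2, 9, 8] cursor@4
After 2 (delete_current): list=[3, 2, 9, 8] cursor@3
After 3 (prev): list=[3, 2, 9, 8] cursor@3
After 4 (insert_before(64)): list=[64, 3, 2, 9, 8] cursor@3
After 5 (delete_current): list=[64, 2, 9, 8] cursor@2
After 6 (insert_before(83)): list=[64, 83, 2, 9, 8] cursor@2

Answer: 64 83 2 9 8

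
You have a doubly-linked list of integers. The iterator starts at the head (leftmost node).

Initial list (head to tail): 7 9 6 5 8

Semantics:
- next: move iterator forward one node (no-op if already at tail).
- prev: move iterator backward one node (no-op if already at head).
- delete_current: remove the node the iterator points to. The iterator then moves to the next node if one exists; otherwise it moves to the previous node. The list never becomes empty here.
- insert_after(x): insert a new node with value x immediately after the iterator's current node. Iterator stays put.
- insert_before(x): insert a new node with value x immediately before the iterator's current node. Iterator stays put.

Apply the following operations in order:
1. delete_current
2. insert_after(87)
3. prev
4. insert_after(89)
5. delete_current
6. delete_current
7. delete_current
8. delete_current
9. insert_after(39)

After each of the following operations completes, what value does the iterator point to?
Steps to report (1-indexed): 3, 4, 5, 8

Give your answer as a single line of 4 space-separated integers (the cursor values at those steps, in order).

After 1 (delete_current): list=[9, 6, 5, 8] cursor@9
After 2 (insert_after(87)): list=[9, 87, 6, 5, 8] cursor@9
After 3 (prev): list=[9, 87, 6, 5, 8] cursor@9
After 4 (insert_after(89)): list=[9, 89, 87, 6, 5, 8] cursor@9
After 5 (delete_current): list=[89, 87, 6, 5, 8] cursor@89
After 6 (delete_current): list=[87, 6, 5, 8] cursor@87
After 7 (delete_current): list=[6, 5, 8] cursor@6
After 8 (delete_current): list=[5, 8] cursor@5
After 9 (insert_after(39)): list=[5, 39, 8] cursor@5

Answer: 9 9 89 5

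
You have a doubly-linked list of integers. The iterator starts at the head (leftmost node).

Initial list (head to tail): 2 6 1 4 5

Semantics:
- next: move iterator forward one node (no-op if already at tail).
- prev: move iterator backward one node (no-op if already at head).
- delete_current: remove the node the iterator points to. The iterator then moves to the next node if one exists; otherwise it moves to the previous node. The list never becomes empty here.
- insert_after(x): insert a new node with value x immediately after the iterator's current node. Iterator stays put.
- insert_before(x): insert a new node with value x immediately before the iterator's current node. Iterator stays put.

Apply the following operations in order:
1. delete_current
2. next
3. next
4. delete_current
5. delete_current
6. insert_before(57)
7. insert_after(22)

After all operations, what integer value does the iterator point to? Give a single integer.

Answer: 1

Derivation:
After 1 (delete_current): list=[6, 1, 4, 5] cursor@6
After 2 (next): list=[6, 1, 4, 5] cursor@1
After 3 (next): list=[6, 1, 4, 5] cursor@4
After 4 (delete_current): list=[6, 1, 5] cursor@5
After 5 (delete_current): list=[6, 1] cursor@1
After 6 (insert_before(57)): list=[6, 57, 1] cursor@1
After 7 (insert_after(22)): list=[6, 57, 1, 22] cursor@1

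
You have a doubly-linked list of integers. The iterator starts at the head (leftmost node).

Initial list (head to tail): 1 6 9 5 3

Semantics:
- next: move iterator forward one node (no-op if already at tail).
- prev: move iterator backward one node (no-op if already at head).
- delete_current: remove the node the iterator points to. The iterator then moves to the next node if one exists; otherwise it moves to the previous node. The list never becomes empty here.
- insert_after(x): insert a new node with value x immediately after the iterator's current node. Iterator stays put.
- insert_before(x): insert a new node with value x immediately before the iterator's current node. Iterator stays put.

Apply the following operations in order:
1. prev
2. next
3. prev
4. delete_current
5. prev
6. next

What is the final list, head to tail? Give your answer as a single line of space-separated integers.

After 1 (prev): list=[1, 6, 9, 5, 3] cursor@1
After 2 (next): list=[1, 6, 9, 5, 3] cursor@6
After 3 (prev): list=[1, 6, 9, 5, 3] cursor@1
After 4 (delete_current): list=[6, 9, 5, 3] cursor@6
After 5 (prev): list=[6, 9, 5, 3] cursor@6
After 6 (next): list=[6, 9, 5, 3] cursor@9

Answer: 6 9 5 3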